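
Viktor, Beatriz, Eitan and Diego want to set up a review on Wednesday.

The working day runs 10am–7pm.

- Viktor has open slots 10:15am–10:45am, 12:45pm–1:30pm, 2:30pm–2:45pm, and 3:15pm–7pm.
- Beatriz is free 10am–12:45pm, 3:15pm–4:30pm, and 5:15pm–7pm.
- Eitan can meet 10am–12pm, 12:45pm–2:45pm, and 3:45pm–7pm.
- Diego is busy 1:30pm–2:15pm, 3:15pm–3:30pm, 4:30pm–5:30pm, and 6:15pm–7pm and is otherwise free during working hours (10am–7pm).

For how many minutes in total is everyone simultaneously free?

Diego free within 10:00–19:00: 10:00–13:30, 14:15–15:15, 15:30–16:30, 17:30–18:15.
Viktor ∩ Beatriz: 10:15–10:45, 15:15–16:30, 17:15–19:00.
Viktor ∩ Beatriz ∩ Eitan: 10:15–10:45, 15:45–16:30, 17:15–19:00.
Viktor ∩ Beatriz ∩ Eitan ∩ Diego: 10:15–10:45, 15:45–16:30, 17:30–18:15.
Total common minutes: 30 + 45 + 45 = 120.

120 minutes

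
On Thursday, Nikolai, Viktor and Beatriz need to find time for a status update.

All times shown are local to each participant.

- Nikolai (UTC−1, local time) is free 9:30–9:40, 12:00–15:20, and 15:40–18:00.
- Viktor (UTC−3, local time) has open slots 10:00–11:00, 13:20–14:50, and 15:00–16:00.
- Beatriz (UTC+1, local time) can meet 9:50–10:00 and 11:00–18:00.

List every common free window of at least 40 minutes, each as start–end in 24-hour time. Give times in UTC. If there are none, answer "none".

Nikolai → UTC: 10:30–10:40, 13:00–16:20, 16:40–19:00.
Viktor → UTC: 13:00–14:00, 16:20–17:50, 18:00–19:00.
Beatriz → UTC: 08:50–09:00, 10:00–17:00.
Nikolai ∩ Viktor: 13:00–14:00, 16:40–17:50, 18:00–19:00.
Nikolai ∩ Viktor ∩ Beatriz: 13:00–14:00, 16:40–17:00.
Windows ≥ 40 min: 13:00–14:00.

13:00–14:00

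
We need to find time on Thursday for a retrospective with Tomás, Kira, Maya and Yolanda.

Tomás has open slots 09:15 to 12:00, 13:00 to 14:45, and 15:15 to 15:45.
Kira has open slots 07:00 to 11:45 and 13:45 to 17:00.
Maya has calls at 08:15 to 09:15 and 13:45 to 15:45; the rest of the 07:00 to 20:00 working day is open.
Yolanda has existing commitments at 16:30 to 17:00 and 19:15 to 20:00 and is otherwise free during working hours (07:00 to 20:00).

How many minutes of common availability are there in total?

150 minutes

Maya free within 07:00–20:00: 07:00–08:15, 09:15–13:45, 15:45–20:00.
Yolanda free within 07:00–20:00: 07:00–16:30, 17:00–19:15.
Tomás ∩ Kira: 09:15–11:45, 13:45–14:45, 15:15–15:45.
Tomás ∩ Kira ∩ Maya: 09:15–11:45.
Tomás ∩ Kira ∩ Maya ∩ Yolanda: 09:15–11:45.
Total common minutes: 150.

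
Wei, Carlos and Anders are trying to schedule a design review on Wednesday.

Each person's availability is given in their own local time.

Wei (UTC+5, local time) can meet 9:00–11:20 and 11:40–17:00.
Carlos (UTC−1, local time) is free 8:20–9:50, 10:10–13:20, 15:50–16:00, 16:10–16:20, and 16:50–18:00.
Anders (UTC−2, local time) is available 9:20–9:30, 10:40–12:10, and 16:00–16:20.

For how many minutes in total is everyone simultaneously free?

10 minutes

Wei → UTC: 04:00–06:20, 06:40–12:00.
Carlos → UTC: 09:20–10:50, 11:10–14:20, 16:50–17:00, 17:10–17:20, 17:50–19:00.
Anders → UTC: 11:20–11:30, 12:40–14:10, 18:00–18:20.
Wei ∩ Carlos: 09:20–10:50, 11:10–12:00.
Wei ∩ Carlos ∩ Anders: 11:20–11:30.
Total common minutes: 10.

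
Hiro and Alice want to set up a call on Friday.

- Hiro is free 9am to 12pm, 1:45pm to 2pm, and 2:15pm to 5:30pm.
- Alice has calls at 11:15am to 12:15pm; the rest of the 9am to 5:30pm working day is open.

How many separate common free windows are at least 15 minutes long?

Alice free within 09:00–17:30: 09:00–11:15, 12:15–17:30.
Hiro ∩ Alice: 09:00–11:15, 13:45–14:00, 14:15–17:30.
Windows ≥ 15 min: 09:00–11:15, 13:45–14:00, 14:15–17:30.
That's 3 windows.

3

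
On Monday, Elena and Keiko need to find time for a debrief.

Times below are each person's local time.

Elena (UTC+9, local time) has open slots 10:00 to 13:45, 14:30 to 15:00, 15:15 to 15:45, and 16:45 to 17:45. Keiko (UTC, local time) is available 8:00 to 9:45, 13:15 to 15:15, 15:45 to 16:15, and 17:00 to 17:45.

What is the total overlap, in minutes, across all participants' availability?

45 minutes

Elena → UTC: 01:00–04:45, 05:30–06:00, 06:15–06:45, 07:45–08:45.
Keiko → UTC: 08:00–09:45, 13:15–15:15, 15:45–16:15, 17:00–17:45.
Elena ∩ Keiko: 08:00–08:45.
Total common minutes: 45.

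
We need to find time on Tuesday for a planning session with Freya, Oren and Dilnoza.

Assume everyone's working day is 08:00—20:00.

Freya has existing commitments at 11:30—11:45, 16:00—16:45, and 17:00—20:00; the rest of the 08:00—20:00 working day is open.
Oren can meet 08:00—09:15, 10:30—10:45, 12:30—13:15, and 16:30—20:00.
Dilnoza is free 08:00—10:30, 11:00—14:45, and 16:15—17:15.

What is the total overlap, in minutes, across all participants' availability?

135 minutes

Freya free within 08:00–20:00: 08:00–11:30, 11:45–16:00, 16:45–17:00.
Freya ∩ Oren: 08:00–09:15, 10:30–10:45, 12:30–13:15, 16:45–17:00.
Freya ∩ Oren ∩ Dilnoza: 08:00–09:15, 12:30–13:15, 16:45–17:00.
Total common minutes: 75 + 45 + 15 = 135.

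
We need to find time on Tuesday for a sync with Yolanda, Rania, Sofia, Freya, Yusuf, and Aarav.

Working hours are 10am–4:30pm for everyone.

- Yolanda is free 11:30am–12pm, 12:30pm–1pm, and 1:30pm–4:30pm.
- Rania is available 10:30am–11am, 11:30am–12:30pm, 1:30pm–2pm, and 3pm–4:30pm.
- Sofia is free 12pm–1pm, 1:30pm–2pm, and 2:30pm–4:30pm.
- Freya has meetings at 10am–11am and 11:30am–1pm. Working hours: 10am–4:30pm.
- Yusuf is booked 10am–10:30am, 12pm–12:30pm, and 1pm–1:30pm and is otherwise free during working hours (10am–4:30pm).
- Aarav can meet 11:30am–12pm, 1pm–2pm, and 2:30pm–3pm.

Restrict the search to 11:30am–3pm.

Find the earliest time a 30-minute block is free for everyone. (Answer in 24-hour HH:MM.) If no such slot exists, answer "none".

13:30

Freya free within 10:00–16:30: 11:00–11:30, 13:00–16:30.
Yusuf free within 10:00–16:30: 10:30–12:00, 12:30–13:00, 13:30–16:30.
Yolanda ∩ Rania: 11:30–12:00, 13:30–14:00, 15:00–16:30.
Yolanda ∩ Rania ∩ Sofia: 13:30–14:00, 15:00–16:30.
Yolanda ∩ Rania ∩ Sofia ∩ Freya: 13:30–14:00, 15:00–16:30.
Yolanda ∩ Rania ∩ Sofia ∩ Freya ∩ Yusuf: 13:30–14:00, 15:00–16:30.
Yolanda ∩ Rania ∩ Sofia ∩ Freya ∩ Yusuf ∩ Aarav: 13:30–14:00.
Restricted to 11:30–15:00: 13:30–14:00.
Windows ≥ 30 min: 13:30–14:00.
Earliest such window starts at 13:30.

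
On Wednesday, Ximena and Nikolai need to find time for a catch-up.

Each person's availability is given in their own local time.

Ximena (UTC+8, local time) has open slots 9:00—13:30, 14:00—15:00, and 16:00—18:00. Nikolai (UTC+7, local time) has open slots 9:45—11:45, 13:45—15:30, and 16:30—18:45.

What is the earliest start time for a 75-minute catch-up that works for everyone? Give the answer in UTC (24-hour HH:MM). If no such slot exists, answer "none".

Ximena → UTC: 01:00–05:30, 06:00–07:00, 08:00–10:00.
Nikolai → UTC: 02:45–04:45, 06:45–08:30, 09:30–11:45.
Ximena ∩ Nikolai: 02:45–04:45, 06:45–07:00, 08:00–08:30, 09:30–10:00.
Windows ≥ 75 min: 02:45–04:45.
Earliest such window starts at 02:45.

02:45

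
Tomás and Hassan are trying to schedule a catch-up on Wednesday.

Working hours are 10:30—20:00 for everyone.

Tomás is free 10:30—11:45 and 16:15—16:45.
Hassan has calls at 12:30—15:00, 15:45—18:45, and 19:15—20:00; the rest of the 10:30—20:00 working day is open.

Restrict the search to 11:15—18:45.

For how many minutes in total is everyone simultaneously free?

30 minutes

Hassan free within 10:30–20:00: 10:30–12:30, 15:00–15:45, 18:45–19:15.
Tomás ∩ Hassan: 10:30–11:45.
Restricted to 11:15–18:45: 11:15–11:45.
Total common minutes: 30.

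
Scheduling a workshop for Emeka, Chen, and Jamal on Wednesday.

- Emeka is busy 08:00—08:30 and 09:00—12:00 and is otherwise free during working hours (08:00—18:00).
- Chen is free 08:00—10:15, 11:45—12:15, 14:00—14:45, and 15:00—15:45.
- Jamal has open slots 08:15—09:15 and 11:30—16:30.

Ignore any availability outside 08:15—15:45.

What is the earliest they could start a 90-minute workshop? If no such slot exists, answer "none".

none

Emeka free within 08:00–18:00: 08:30–09:00, 12:00–18:00.
Emeka ∩ Chen: 08:30–09:00, 12:00–12:15, 14:00–14:45, 15:00–15:45.
Emeka ∩ Chen ∩ Jamal: 08:30–09:00, 12:00–12:15, 14:00–14:45, 15:00–15:45.
Restricted to 08:15–15:45: 08:30–09:00, 12:00–12:15, 14:00–14:45, 15:00–15:45.
Windows ≥ 90 min: (none).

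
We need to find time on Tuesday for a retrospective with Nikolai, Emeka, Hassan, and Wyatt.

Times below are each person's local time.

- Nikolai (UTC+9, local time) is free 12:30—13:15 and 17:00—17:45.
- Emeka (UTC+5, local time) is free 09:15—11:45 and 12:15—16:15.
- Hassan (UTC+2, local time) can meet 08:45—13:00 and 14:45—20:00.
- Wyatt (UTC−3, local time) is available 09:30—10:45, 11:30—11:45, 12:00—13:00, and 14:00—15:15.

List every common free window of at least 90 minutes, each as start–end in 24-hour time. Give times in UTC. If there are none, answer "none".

Nikolai → UTC: 03:30–04:15, 08:00–08:45.
Emeka → UTC: 04:15–06:45, 07:15–11:15.
Hassan → UTC: 06:45–11:00, 12:45–18:00.
Wyatt → UTC: 12:30–13:45, 14:30–14:45, 15:00–16:00, 17:00–18:15.
Nikolai ∩ Emeka: 08:00–08:45.
Nikolai ∩ Emeka ∩ Hassan: 08:00–08:45.
Nikolai ∩ Emeka ∩ Hassan ∩ Wyatt: (none).
Windows ≥ 90 min: (none).

none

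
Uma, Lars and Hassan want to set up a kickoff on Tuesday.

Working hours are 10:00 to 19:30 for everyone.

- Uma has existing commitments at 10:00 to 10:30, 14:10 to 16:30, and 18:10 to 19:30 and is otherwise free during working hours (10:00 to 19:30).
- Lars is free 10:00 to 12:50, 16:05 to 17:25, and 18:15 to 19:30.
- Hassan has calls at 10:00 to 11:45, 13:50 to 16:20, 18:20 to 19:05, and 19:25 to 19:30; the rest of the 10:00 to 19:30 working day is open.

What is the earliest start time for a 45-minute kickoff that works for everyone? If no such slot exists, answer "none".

11:45

Uma free within 10:00–19:30: 10:30–14:10, 16:30–18:10.
Hassan free within 10:00–19:30: 11:45–13:50, 16:20–18:20, 19:05–19:25.
Uma ∩ Lars: 10:30–12:50, 16:30–17:25.
Uma ∩ Lars ∩ Hassan: 11:45–12:50, 16:30–17:25.
Windows ≥ 45 min: 11:45–12:50, 16:30–17:25.
Earliest such window starts at 11:45.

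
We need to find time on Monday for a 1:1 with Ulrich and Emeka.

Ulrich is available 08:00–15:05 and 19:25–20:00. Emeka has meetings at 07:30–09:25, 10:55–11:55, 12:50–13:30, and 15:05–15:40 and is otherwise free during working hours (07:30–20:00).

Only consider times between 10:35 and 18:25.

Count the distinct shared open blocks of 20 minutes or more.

Emeka free within 07:30–20:00: 09:25–10:55, 11:55–12:50, 13:30–15:05, 15:40–20:00.
Ulrich ∩ Emeka: 09:25–10:55, 11:55–12:50, 13:30–15:05, 19:25–20:00.
Restricted to 10:35–18:25: 10:35–10:55, 11:55–12:50, 13:30–15:05.
Windows ≥ 20 min: 10:35–10:55, 11:55–12:50, 13:30–15:05.
That's 3 windows.

3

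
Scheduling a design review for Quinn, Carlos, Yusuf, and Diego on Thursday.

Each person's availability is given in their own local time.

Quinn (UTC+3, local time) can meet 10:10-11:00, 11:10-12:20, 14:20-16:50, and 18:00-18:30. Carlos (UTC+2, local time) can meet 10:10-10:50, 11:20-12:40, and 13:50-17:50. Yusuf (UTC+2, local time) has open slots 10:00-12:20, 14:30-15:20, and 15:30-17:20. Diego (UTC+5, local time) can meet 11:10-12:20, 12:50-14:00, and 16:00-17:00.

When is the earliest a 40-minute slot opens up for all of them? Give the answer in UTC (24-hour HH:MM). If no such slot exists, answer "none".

Quinn → UTC: 07:10–08:00, 08:10–09:20, 11:20–13:50, 15:00–15:30.
Carlos → UTC: 08:10–08:50, 09:20–10:40, 11:50–15:50.
Yusuf → UTC: 08:00–10:20, 12:30–13:20, 13:30–15:20.
Diego → UTC: 06:10–07:20, 07:50–09:00, 11:00–12:00.
Quinn ∩ Carlos: 08:10–08:50, 11:50–13:50, 15:00–15:30.
Quinn ∩ Carlos ∩ Yusuf: 08:10–08:50, 12:30–13:20, 13:30–13:50, 15:00–15:20.
Quinn ∩ Carlos ∩ Yusuf ∩ Diego: 08:10–08:50.
Windows ≥ 40 min: 08:10–08:50.
Earliest such window starts at 08:10.

08:10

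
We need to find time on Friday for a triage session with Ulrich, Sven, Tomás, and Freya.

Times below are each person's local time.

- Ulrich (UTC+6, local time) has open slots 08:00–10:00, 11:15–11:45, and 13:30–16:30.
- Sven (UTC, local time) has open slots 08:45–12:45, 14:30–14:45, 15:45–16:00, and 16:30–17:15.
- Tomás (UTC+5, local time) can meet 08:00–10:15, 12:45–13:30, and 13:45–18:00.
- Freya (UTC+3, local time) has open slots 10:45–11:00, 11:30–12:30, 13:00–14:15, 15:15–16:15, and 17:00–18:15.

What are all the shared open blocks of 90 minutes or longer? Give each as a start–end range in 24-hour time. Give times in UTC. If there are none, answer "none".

none

Ulrich → UTC: 02:00–04:00, 05:15–05:45, 07:30–10:30.
Sven → UTC: 08:45–12:45, 14:30–14:45, 15:45–16:00, 16:30–17:15.
Tomás → UTC: 03:00–05:15, 07:45–08:30, 08:45–13:00.
Freya → UTC: 07:45–08:00, 08:30–09:30, 10:00–11:15, 12:15–13:15, 14:00–15:15.
Ulrich ∩ Sven: 08:45–10:30.
Ulrich ∩ Sven ∩ Tomás: 08:45–10:30.
Ulrich ∩ Sven ∩ Tomás ∩ Freya: 08:45–09:30, 10:00–10:30.
Windows ≥ 90 min: (none).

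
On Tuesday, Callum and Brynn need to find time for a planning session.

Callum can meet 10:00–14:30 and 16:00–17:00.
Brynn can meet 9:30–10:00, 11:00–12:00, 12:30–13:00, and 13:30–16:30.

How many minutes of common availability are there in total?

180 minutes

Callum ∩ Brynn: 11:00–12:00, 12:30–13:00, 13:30–14:30, 16:00–16:30.
Total common minutes: 60 + 30 + 60 + 30 = 180.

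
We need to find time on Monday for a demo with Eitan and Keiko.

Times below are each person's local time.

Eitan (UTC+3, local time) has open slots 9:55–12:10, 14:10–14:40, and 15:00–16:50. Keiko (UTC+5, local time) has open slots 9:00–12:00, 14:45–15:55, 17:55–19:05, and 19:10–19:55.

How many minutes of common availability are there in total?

60 minutes

Eitan → UTC: 06:55–09:10, 11:10–11:40, 12:00–13:50.
Keiko → UTC: 04:00–07:00, 09:45–10:55, 12:55–14:05, 14:10–14:55.
Eitan ∩ Keiko: 06:55–07:00, 12:55–13:50.
Total common minutes: 5 + 55 = 60.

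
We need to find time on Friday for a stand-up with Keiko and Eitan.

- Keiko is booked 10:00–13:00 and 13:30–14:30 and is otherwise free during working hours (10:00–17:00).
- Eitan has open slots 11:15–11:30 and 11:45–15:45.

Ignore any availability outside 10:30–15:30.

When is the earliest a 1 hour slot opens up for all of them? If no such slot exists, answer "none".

14:30

Keiko free within 10:00–17:00: 13:00–13:30, 14:30–17:00.
Keiko ∩ Eitan: 13:00–13:30, 14:30–15:45.
Restricted to 10:30–15:30: 13:00–13:30, 14:30–15:30.
Windows ≥ 60 min: 14:30–15:30.
Earliest such window starts at 14:30.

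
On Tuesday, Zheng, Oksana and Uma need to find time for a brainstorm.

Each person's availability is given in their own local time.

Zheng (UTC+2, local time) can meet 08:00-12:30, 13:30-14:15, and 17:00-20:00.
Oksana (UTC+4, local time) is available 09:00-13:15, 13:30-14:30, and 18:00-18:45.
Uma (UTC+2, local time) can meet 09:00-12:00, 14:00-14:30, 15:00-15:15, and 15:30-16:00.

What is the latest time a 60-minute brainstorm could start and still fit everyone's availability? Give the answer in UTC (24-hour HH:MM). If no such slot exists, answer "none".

08:15

Zheng → UTC: 06:00–10:30, 11:30–12:15, 15:00–18:00.
Oksana → UTC: 05:00–09:15, 09:30–10:30, 14:00–14:45.
Uma → UTC: 07:00–10:00, 12:00–12:30, 13:00–13:15, 13:30–14:00.
Zheng ∩ Oksana: 06:00–09:15, 09:30–10:30.
Zheng ∩ Oksana ∩ Uma: 07:00–09:15, 09:30–10:00.
Windows ≥ 60 min: 07:00–09:15.
Latest start in the last window 07:00–09:15 is 09:15 − 60 min = 08:15.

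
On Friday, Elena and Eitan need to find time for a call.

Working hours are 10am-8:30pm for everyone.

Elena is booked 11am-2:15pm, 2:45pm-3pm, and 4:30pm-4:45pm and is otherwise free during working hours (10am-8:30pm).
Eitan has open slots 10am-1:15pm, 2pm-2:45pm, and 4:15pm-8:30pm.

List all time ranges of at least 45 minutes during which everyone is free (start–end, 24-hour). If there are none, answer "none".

10:00–11:00, 16:45–20:30

Elena free within 10:00–20:30: 10:00–11:00, 14:15–14:45, 15:00–16:30, 16:45–20:30.
Elena ∩ Eitan: 10:00–11:00, 14:15–14:45, 16:15–16:30, 16:45–20:30.
Windows ≥ 45 min: 10:00–11:00, 16:45–20:30.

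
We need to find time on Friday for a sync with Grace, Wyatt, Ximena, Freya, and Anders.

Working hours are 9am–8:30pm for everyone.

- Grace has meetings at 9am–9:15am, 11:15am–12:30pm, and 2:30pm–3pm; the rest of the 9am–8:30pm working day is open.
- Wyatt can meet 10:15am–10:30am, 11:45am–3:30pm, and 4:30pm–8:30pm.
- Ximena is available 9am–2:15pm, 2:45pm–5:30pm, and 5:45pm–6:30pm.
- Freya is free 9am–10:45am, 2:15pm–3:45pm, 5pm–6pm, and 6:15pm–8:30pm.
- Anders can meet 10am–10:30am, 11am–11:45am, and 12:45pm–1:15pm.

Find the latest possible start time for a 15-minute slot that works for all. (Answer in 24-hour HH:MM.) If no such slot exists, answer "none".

10:15

Grace free within 09:00–20:30: 09:15–11:15, 12:30–14:30, 15:00–20:30.
Grace ∩ Wyatt: 10:15–10:30, 12:30–14:30, 15:00–15:30, 16:30–20:30.
Grace ∩ Wyatt ∩ Ximena: 10:15–10:30, 12:30–14:15, 15:00–15:30, 16:30–17:30, 17:45–18:30.
Grace ∩ Wyatt ∩ Ximena ∩ Freya: 10:15–10:30, 15:00–15:30, 17:00–17:30, 17:45–18:00, 18:15–18:30.
Grace ∩ Wyatt ∩ Ximena ∩ Freya ∩ Anders: 10:15–10:30.
Windows ≥ 15 min: 10:15–10:30.
Latest start in the last window 10:15–10:30 is 10:30 − 15 min = 10:15.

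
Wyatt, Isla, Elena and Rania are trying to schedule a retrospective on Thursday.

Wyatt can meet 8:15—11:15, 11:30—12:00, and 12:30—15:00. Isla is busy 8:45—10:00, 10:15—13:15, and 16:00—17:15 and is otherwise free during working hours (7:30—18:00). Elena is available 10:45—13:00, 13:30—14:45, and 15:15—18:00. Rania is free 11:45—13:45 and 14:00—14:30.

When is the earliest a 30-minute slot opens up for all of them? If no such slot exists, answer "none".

Isla free within 07:30–18:00: 07:30–08:45, 10:00–10:15, 13:15–16:00, 17:15–18:00.
Wyatt ∩ Isla: 08:15–08:45, 10:00–10:15, 13:15–15:00.
Wyatt ∩ Isla ∩ Elena: 13:30–14:45.
Wyatt ∩ Isla ∩ Elena ∩ Rania: 13:30–13:45, 14:00–14:30.
Windows ≥ 30 min: 14:00–14:30.
Earliest such window starts at 14:00.

14:00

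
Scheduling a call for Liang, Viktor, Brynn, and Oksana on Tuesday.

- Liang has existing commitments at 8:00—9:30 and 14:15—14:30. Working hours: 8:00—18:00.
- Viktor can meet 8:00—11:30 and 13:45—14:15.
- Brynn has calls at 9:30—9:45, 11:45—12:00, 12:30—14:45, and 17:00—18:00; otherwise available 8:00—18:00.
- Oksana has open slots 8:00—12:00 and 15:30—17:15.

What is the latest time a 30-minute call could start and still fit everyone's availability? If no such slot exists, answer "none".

Liang free within 08:00–18:00: 09:30–14:15, 14:30–18:00.
Brynn free within 08:00–18:00: 08:00–09:30, 09:45–11:45, 12:00–12:30, 14:45–17:00.
Liang ∩ Viktor: 09:30–11:30, 13:45–14:15.
Liang ∩ Viktor ∩ Brynn: 09:45–11:30.
Liang ∩ Viktor ∩ Brynn ∩ Oksana: 09:45–11:30.
Windows ≥ 30 min: 09:45–11:30.
Latest start in the last window 09:45–11:30 is 11:30 − 30 min = 11:00.

11:00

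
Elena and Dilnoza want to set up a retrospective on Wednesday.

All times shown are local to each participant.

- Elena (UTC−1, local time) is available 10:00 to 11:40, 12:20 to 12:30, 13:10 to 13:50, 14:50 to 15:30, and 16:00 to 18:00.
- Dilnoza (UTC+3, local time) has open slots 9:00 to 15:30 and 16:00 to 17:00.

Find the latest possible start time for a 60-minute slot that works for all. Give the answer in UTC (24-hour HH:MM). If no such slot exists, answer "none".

Elena → UTC: 11:00–12:40, 13:20–13:30, 14:10–14:50, 15:50–16:30, 17:00–19:00.
Dilnoza → UTC: 06:00–12:30, 13:00–14:00.
Elena ∩ Dilnoza: 11:00–12:30, 13:20–13:30.
Windows ≥ 60 min: 11:00–12:30.
Latest start in the last window 11:00–12:30 is 12:30 − 60 min = 11:30.

11:30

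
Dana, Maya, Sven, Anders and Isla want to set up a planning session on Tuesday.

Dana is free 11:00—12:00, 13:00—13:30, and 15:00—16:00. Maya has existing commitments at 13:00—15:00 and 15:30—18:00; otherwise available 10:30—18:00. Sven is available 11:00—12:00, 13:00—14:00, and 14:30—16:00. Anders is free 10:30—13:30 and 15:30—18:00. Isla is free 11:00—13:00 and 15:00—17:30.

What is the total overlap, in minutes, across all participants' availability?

Maya free within 10:30–18:00: 10:30–13:00, 15:00–15:30.
Dana ∩ Maya: 11:00–12:00, 15:00–15:30.
Dana ∩ Maya ∩ Sven: 11:00–12:00, 15:00–15:30.
Dana ∩ Maya ∩ Sven ∩ Anders: 11:00–12:00.
Dana ∩ Maya ∩ Sven ∩ Anders ∩ Isla: 11:00–12:00.
Total common minutes: 60.

60 minutes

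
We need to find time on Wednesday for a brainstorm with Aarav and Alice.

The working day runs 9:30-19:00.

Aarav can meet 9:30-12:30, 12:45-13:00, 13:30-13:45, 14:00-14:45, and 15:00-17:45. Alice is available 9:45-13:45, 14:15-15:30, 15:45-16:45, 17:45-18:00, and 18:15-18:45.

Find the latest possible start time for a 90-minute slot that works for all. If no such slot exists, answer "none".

11:00

Aarav ∩ Alice: 09:45–12:30, 12:45–13:00, 13:30–13:45, 14:15–14:45, 15:00–15:30, 15:45–16:45.
Windows ≥ 90 min: 09:45–12:30.
Latest start in the last window 09:45–12:30 is 12:30 − 90 min = 11:00.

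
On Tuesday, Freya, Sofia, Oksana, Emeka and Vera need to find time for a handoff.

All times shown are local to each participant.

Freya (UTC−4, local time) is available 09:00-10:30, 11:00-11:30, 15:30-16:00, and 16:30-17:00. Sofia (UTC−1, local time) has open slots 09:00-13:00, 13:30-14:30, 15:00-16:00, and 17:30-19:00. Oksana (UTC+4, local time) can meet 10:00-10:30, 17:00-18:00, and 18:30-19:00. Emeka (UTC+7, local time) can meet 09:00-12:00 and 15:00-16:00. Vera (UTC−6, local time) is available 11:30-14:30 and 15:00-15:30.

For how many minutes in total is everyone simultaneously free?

Freya → UTC: 13:00–14:30, 15:00–15:30, 19:30–20:00, 20:30–21:00.
Sofia → UTC: 10:00–14:00, 14:30–15:30, 16:00–17:00, 18:30–20:00.
Oksana → UTC: 06:00–06:30, 13:00–14:00, 14:30–15:00.
Emeka → UTC: 02:00–05:00, 08:00–09:00.
Vera → UTC: 17:30–20:30, 21:00–21:30.
Freya ∩ Sofia: 13:00–14:00, 15:00–15:30, 19:30–20:00.
Freya ∩ Sofia ∩ Oksana: 13:00–14:00.
Freya ∩ Sofia ∩ Oksana ∩ Emeka: (none).
Freya ∩ Sofia ∩ Oksana ∩ Emeka ∩ Vera: (none).
Total common minutes: 0.

0 minutes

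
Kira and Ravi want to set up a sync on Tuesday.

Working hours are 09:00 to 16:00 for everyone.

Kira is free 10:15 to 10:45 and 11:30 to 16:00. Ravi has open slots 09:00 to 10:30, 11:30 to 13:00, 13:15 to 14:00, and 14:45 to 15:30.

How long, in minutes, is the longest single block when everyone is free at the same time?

90 minutes

Kira ∩ Ravi: 10:15–10:30, 11:30–13:00, 13:15–14:00, 14:45–15:30.
Common window lengths: 15, 90, 45, 45 min; longest is 90.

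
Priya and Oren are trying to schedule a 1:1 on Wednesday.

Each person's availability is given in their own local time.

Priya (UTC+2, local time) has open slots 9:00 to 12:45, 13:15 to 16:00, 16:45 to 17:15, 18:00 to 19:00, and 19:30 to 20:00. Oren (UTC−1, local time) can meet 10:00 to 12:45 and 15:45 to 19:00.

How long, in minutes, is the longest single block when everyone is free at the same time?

150 minutes

Priya → UTC: 07:00–10:45, 11:15–14:00, 14:45–15:15, 16:00–17:00, 17:30–18:00.
Oren → UTC: 11:00–13:45, 16:45–20:00.
Priya ∩ Oren: 11:15–13:45, 16:45–17:00, 17:30–18:00.
Common window lengths: 150, 15, 30 min; longest is 150.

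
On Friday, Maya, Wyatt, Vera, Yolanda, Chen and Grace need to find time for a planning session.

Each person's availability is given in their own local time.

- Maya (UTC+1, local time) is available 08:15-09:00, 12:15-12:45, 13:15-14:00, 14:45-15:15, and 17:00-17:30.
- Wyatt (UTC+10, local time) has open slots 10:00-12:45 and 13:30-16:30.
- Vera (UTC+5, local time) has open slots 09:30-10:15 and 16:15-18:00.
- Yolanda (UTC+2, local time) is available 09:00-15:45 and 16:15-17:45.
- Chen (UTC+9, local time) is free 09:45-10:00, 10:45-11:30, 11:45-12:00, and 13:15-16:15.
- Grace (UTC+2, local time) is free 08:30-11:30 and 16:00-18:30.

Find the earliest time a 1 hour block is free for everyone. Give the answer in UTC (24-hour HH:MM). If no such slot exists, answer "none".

none

Maya → UTC: 07:15–08:00, 11:15–11:45, 12:15–13:00, 13:45–14:15, 16:00–16:30.
Wyatt → UTC: 00:00–02:45, 03:30–06:30.
Vera → UTC: 04:30–05:15, 11:15–13:00.
Yolanda → UTC: 07:00–13:45, 14:15–15:45.
Chen → UTC: 00:45–01:00, 01:45–02:30, 02:45–03:00, 04:15–07:15.
Grace → UTC: 06:30–09:30, 14:00–16:30.
Maya ∩ Wyatt: (none).
Maya ∩ Wyatt ∩ Vera: (none).
Maya ∩ Wyatt ∩ Vera ∩ Yolanda: (none).
Maya ∩ Wyatt ∩ Vera ∩ Yolanda ∩ Chen: (none).
Maya ∩ Wyatt ∩ Vera ∩ Yolanda ∩ Chen ∩ Grace: (none).
Windows ≥ 60 min: (none).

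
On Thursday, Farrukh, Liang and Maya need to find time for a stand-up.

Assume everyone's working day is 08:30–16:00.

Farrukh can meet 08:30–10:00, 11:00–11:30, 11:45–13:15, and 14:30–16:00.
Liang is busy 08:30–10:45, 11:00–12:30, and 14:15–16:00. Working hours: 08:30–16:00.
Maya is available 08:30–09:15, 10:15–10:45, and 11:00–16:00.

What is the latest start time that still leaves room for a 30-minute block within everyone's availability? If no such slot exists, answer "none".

Liang free within 08:30–16:00: 10:45–11:00, 12:30–14:15.
Farrukh ∩ Liang: 12:30–13:15.
Farrukh ∩ Liang ∩ Maya: 12:30–13:15.
Windows ≥ 30 min: 12:30–13:15.
Latest start in the last window 12:30–13:15 is 13:15 − 30 min = 12:45.

12:45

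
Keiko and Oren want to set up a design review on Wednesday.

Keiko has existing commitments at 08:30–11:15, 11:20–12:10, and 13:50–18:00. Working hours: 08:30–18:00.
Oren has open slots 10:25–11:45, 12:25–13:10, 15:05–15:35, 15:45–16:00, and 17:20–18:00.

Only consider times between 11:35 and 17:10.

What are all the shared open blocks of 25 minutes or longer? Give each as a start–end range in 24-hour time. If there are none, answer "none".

12:25–13:10

Keiko free within 08:30–18:00: 11:15–11:20, 12:10–13:50.
Keiko ∩ Oren: 11:15–11:20, 12:25–13:10.
Restricted to 11:35–17:10: 12:25–13:10.
Windows ≥ 25 min: 12:25–13:10.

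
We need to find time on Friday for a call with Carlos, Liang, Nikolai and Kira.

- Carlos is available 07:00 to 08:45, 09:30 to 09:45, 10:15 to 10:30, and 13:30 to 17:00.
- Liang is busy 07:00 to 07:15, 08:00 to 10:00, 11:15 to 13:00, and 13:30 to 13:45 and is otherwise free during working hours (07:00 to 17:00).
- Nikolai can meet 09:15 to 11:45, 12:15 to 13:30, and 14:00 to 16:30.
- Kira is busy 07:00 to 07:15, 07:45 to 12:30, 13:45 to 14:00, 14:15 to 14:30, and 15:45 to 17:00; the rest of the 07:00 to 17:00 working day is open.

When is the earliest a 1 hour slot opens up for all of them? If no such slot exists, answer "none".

14:30

Liang free within 07:00–17:00: 07:15–08:00, 10:00–11:15, 13:00–13:30, 13:45–17:00.
Kira free within 07:00–17:00: 07:15–07:45, 12:30–13:45, 14:00–14:15, 14:30–15:45.
Carlos ∩ Liang: 07:15–08:00, 10:15–10:30, 13:45–17:00.
Carlos ∩ Liang ∩ Nikolai: 10:15–10:30, 14:00–16:30.
Carlos ∩ Liang ∩ Nikolai ∩ Kira: 14:00–14:15, 14:30–15:45.
Windows ≥ 60 min: 14:30–15:45.
Earliest such window starts at 14:30.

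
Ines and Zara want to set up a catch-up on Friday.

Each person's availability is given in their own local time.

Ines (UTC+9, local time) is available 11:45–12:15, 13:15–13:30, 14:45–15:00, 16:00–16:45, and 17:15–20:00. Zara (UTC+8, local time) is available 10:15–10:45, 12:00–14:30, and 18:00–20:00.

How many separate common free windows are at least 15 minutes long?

3

Ines → UTC: 02:45–03:15, 04:15–04:30, 05:45–06:00, 07:00–07:45, 08:15–11:00.
Zara → UTC: 02:15–02:45, 04:00–06:30, 10:00–12:00.
Ines ∩ Zara: 04:15–04:30, 05:45–06:00, 10:00–11:00.
Windows ≥ 15 min: 04:15–04:30, 05:45–06:00, 10:00–11:00.
That's 3 windows.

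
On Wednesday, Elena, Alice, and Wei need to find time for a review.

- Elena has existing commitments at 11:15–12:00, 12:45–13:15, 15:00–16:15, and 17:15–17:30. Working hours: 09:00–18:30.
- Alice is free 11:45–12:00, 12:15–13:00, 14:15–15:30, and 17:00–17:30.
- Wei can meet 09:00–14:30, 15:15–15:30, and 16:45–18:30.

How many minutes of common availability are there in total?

Elena free within 09:00–18:30: 09:00–11:15, 12:00–12:45, 13:15–15:00, 16:15–17:15, 17:30–18:30.
Elena ∩ Alice: 12:15–12:45, 14:15–15:00, 17:00–17:15.
Elena ∩ Alice ∩ Wei: 12:15–12:45, 14:15–14:30, 17:00–17:15.
Total common minutes: 30 + 15 + 15 = 60.

60 minutes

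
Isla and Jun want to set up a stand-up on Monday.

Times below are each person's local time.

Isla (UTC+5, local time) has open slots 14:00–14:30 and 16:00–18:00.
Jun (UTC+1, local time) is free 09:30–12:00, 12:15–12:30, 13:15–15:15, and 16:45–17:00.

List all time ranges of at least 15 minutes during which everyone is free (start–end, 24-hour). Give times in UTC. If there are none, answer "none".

09:00–09:30, 11:15–11:30, 12:15–13:00

Isla → UTC: 09:00–09:30, 11:00–13:00.
Jun → UTC: 08:30–11:00, 11:15–11:30, 12:15–14:15, 15:45–16:00.
Isla ∩ Jun: 09:00–09:30, 11:15–11:30, 12:15–13:00.
Windows ≥ 15 min: 09:00–09:30, 11:15–11:30, 12:15–13:00.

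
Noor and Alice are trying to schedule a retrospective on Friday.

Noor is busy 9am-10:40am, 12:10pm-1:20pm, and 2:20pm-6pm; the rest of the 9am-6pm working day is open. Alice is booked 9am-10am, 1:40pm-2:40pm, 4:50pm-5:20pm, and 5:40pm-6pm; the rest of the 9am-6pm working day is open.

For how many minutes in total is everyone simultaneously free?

110 minutes

Noor free within 09:00–18:00: 10:40–12:10, 13:20–14:20.
Alice free within 09:00–18:00: 10:00–13:40, 14:40–16:50, 17:20–17:40.
Noor ∩ Alice: 10:40–12:10, 13:20–13:40.
Total common minutes: 90 + 20 = 110.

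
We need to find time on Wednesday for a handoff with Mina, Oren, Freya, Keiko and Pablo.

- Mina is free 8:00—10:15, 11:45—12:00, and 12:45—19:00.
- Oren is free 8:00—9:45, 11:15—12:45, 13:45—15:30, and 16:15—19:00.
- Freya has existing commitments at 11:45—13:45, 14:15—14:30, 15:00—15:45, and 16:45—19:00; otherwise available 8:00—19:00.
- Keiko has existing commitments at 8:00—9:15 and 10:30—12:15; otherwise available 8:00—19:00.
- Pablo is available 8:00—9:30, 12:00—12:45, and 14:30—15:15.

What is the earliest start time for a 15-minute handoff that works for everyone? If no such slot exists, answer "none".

09:15

Freya free within 08:00–19:00: 08:00–11:45, 13:45–14:15, 14:30–15:00, 15:45–16:45.
Keiko free within 08:00–19:00: 09:15–10:30, 12:15–19:00.
Mina ∩ Oren: 08:00–09:45, 11:45–12:00, 13:45–15:30, 16:15–19:00.
Mina ∩ Oren ∩ Freya: 08:00–09:45, 13:45–14:15, 14:30–15:00, 16:15–16:45.
Mina ∩ Oren ∩ Freya ∩ Keiko: 09:15–09:45, 13:45–14:15, 14:30–15:00, 16:15–16:45.
Mina ∩ Oren ∩ Freya ∩ Keiko ∩ Pablo: 09:15–09:30, 14:30–15:00.
Windows ≥ 15 min: 09:15–09:30, 14:30–15:00.
Earliest such window starts at 09:15.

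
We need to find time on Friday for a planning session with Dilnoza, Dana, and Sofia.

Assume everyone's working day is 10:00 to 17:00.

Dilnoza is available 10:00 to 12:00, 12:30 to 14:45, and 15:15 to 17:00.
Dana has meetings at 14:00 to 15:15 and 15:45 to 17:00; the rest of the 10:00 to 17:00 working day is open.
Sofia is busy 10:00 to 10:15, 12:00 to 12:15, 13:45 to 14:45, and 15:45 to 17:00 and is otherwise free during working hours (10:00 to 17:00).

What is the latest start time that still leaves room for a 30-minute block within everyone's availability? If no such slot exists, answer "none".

15:15

Dana free within 10:00–17:00: 10:00–14:00, 15:15–15:45.
Sofia free within 10:00–17:00: 10:15–12:00, 12:15–13:45, 14:45–15:45.
Dilnoza ∩ Dana: 10:00–12:00, 12:30–14:00, 15:15–15:45.
Dilnoza ∩ Dana ∩ Sofia: 10:15–12:00, 12:30–13:45, 15:15–15:45.
Windows ≥ 30 min: 10:15–12:00, 12:30–13:45, 15:15–15:45.
Latest start in the last window 15:15–15:45 is 15:45 − 30 min = 15:15.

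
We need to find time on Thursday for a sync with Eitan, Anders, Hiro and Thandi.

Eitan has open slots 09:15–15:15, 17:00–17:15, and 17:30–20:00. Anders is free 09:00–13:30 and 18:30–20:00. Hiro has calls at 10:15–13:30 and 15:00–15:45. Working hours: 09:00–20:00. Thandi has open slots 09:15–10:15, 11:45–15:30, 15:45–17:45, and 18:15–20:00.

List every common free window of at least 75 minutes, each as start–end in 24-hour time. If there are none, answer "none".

Hiro free within 09:00–20:00: 09:00–10:15, 13:30–15:00, 15:45–20:00.
Eitan ∩ Anders: 09:15–13:30, 18:30–20:00.
Eitan ∩ Anders ∩ Hiro: 09:15–10:15, 18:30–20:00.
Eitan ∩ Anders ∩ Hiro ∩ Thandi: 09:15–10:15, 18:30–20:00.
Windows ≥ 75 min: 18:30–20:00.

18:30–20:00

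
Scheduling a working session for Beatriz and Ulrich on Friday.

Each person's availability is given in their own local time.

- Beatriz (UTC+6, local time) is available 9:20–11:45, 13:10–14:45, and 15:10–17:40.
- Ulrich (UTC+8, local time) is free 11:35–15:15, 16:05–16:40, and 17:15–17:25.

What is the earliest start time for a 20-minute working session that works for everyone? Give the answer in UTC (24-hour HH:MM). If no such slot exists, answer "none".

03:35

Beatriz → UTC: 03:20–05:45, 07:10–08:45, 09:10–11:40.
Ulrich → UTC: 03:35–07:15, 08:05–08:40, 09:15–09:25.
Beatriz ∩ Ulrich: 03:35–05:45, 07:10–07:15, 08:05–08:40, 09:15–09:25.
Windows ≥ 20 min: 03:35–05:45, 08:05–08:40.
Earliest such window starts at 03:35.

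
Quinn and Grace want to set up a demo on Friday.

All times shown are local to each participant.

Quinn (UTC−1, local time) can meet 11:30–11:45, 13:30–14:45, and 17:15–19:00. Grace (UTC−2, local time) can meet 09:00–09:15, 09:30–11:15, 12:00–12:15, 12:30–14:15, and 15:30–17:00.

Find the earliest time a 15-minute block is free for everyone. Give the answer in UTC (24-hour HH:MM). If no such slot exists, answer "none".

12:30

Quinn → UTC: 12:30–12:45, 14:30–15:45, 18:15–20:00.
Grace → UTC: 11:00–11:15, 11:30–13:15, 14:00–14:15, 14:30–16:15, 17:30–19:00.
Quinn ∩ Grace: 12:30–12:45, 14:30–15:45, 18:15–19:00.
Windows ≥ 15 min: 12:30–12:45, 14:30–15:45, 18:15–19:00.
Earliest such window starts at 12:30.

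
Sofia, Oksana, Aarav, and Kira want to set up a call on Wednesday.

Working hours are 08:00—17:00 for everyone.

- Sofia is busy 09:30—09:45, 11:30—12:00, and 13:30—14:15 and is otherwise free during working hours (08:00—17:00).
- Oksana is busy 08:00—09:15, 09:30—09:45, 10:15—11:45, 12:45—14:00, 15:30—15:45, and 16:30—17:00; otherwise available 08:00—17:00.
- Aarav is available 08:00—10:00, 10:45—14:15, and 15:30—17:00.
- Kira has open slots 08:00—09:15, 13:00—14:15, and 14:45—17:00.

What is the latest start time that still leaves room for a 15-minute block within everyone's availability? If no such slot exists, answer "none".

16:15

Sofia free within 08:00–17:00: 08:00–09:30, 09:45–11:30, 12:00–13:30, 14:15–17:00.
Oksana free within 08:00–17:00: 09:15–09:30, 09:45–10:15, 11:45–12:45, 14:00–15:30, 15:45–16:30.
Sofia ∩ Oksana: 09:15–09:30, 09:45–10:15, 12:00–12:45, 14:15–15:30, 15:45–16:30.
Sofia ∩ Oksana ∩ Aarav: 09:15–09:30, 09:45–10:00, 12:00–12:45, 15:45–16:30.
Sofia ∩ Oksana ∩ Aarav ∩ Kira: 15:45–16:30.
Windows ≥ 15 min: 15:45–16:30.
Latest start in the last window 15:45–16:30 is 16:30 − 15 min = 16:15.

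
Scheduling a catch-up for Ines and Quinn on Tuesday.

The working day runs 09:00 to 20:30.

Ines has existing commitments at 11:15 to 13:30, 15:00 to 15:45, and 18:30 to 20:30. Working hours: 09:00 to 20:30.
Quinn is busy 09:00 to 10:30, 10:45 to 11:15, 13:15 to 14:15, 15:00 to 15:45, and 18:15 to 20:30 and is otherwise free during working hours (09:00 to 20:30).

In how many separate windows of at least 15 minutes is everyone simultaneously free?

3

Ines free within 09:00–20:30: 09:00–11:15, 13:30–15:00, 15:45–18:30.
Quinn free within 09:00–20:30: 10:30–10:45, 11:15–13:15, 14:15–15:00, 15:45–18:15.
Ines ∩ Quinn: 10:30–10:45, 14:15–15:00, 15:45–18:15.
Windows ≥ 15 min: 10:30–10:45, 14:15–15:00, 15:45–18:15.
That's 3 windows.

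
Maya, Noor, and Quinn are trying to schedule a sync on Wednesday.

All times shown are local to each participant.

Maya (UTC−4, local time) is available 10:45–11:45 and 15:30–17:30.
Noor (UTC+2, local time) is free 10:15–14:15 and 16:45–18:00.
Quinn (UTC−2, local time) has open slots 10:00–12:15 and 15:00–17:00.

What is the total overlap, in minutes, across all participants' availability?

Maya → UTC: 14:45–15:45, 19:30–21:30.
Noor → UTC: 08:15–12:15, 14:45–16:00.
Quinn → UTC: 12:00–14:15, 17:00–19:00.
Maya ∩ Noor: 14:45–15:45.
Maya ∩ Noor ∩ Quinn: (none).
Total common minutes: 0.

0 minutes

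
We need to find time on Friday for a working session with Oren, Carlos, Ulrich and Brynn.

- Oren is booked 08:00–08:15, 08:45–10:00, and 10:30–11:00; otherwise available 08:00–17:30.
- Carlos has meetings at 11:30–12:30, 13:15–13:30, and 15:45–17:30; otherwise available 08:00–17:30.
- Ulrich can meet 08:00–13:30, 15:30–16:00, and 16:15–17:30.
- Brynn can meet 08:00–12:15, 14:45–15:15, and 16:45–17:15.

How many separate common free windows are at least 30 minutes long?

Oren free within 08:00–17:30: 08:15–08:45, 10:00–10:30, 11:00–17:30.
Carlos free within 08:00–17:30: 08:00–11:30, 12:30–13:15, 13:30–15:45.
Oren ∩ Carlos: 08:15–08:45, 10:00–10:30, 11:00–11:30, 12:30–13:15, 13:30–15:45.
Oren ∩ Carlos ∩ Ulrich: 08:15–08:45, 10:00–10:30, 11:00–11:30, 12:30–13:15, 15:30–15:45.
Oren ∩ Carlos ∩ Ulrich ∩ Brynn: 08:15–08:45, 10:00–10:30, 11:00–11:30.
Windows ≥ 30 min: 08:15–08:45, 10:00–10:30, 11:00–11:30.
That's 3 windows.

3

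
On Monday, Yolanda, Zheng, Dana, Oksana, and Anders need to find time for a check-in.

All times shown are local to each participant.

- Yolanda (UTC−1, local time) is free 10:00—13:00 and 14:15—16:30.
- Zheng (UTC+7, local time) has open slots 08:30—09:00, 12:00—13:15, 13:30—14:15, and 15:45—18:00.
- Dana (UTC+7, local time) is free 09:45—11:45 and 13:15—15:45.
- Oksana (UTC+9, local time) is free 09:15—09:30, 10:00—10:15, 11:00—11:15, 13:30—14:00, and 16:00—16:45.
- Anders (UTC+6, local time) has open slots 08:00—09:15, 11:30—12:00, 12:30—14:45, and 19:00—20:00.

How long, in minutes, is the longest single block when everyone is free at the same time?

0 minutes

Yolanda → UTC: 11:00–14:00, 15:15–17:30.
Zheng → UTC: 01:30–02:00, 05:00–06:15, 06:30–07:15, 08:45–11:00.
Dana → UTC: 02:45–04:45, 06:15–08:45.
Oksana → UTC: 00:15–00:30, 01:00–01:15, 02:00–02:15, 04:30–05:00, 07:00–07:45.
Anders → UTC: 02:00–03:15, 05:30–06:00, 06:30–08:45, 13:00–14:00.
Yolanda ∩ Zheng: (none).
Yolanda ∩ Zheng ∩ Dana: (none).
Yolanda ∩ Zheng ∩ Dana ∩ Oksana: (none).
Yolanda ∩ Zheng ∩ Dana ∩ Oksana ∩ Anders: (none).
No common window.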